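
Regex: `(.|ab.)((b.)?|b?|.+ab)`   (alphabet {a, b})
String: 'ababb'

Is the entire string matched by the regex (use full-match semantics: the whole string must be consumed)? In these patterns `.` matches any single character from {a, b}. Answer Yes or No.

Yes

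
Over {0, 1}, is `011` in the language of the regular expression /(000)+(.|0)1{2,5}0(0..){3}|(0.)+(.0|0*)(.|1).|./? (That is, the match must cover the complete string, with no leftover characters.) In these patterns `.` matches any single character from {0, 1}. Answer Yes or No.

No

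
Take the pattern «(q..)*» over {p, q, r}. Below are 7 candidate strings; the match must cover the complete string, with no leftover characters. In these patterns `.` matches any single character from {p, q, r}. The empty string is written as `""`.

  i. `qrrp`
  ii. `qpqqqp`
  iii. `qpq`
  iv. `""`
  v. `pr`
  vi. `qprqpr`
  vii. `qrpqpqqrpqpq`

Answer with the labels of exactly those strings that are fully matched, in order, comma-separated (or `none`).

ii, iii, iv, vi, vii

i → no match
ii → match
iii → match
iv → match
v → no match
vi → match
vii → match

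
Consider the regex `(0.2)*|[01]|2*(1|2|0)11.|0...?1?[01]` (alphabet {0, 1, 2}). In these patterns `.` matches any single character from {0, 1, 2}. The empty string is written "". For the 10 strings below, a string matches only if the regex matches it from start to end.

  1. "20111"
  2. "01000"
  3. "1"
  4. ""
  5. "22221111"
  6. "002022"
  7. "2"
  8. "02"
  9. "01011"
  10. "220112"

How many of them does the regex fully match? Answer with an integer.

8

1 → match
2 → match
3 → match
4 → match
5 → match
6 → match
7 → no match
8 → no match
9 → match
10 → match
Total matched: 8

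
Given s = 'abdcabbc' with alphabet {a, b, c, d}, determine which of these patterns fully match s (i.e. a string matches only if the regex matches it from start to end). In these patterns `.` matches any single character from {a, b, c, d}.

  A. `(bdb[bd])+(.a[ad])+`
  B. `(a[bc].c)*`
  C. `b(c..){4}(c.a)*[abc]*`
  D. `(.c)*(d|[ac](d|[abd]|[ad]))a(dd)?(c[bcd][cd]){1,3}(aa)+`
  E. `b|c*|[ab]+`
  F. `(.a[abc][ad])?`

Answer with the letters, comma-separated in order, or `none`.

B

A → no match — must start with 'bdb'
B → match
C → no match — must start with 'bc'
D → no match — must end with 'aa'
E → no match
F → no match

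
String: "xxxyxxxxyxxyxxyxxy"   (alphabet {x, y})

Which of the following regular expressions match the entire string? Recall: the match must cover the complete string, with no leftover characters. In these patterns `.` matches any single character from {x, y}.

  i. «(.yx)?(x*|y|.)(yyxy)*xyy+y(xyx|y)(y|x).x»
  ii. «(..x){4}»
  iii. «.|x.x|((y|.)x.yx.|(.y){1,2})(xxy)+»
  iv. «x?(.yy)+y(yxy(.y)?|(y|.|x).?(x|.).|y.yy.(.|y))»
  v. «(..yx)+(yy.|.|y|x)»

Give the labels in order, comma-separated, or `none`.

i → no match — must end with "x"
ii → no match — must end with "x"
iii → match
iv → no match
v → no match

iii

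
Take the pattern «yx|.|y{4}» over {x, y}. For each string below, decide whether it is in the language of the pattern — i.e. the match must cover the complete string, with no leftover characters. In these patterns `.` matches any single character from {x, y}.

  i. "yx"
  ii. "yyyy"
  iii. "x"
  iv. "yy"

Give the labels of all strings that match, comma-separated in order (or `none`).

i → match
ii → match
iii → match
iv → no match

i, ii, iii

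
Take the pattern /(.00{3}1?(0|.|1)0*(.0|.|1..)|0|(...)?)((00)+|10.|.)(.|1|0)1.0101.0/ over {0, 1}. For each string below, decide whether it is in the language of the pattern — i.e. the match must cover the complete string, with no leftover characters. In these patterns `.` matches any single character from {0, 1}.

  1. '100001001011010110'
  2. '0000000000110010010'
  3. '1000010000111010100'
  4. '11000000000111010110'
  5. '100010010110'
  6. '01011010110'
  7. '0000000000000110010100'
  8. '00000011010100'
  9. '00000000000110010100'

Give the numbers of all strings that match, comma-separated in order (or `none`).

1 → match
2 → no match
3 → match
4 → match
5 → match
6 → match
7 → match
8 → match
9 → match

1, 3, 4, 5, 6, 7, 8, 9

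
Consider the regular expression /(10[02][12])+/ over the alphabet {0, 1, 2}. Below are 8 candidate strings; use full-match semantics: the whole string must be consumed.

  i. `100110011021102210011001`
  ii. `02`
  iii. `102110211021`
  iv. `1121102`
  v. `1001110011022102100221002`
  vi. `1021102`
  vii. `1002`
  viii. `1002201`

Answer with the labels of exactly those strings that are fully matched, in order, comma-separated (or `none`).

i, iii, vii

i → match
ii. `02` → no match — must start with `10`
iii. `102110211021` → match
iv. `1121102` → no match — must start with `10`
v → no match
vi. `1021102` → no match
vii. `1002` → match
viii. `1002201` → no match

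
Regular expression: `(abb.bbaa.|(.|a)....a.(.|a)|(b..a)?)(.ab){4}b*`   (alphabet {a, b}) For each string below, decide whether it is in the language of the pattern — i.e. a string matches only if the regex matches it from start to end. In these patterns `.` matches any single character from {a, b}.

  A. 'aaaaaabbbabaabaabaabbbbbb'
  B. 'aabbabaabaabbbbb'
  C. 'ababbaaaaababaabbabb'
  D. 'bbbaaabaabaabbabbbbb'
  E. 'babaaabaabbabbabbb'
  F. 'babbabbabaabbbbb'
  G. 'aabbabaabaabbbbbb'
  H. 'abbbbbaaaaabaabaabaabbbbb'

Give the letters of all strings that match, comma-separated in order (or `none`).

A → match
B → match
C → no match
D → match
E → match
F → match
G → match
H → match

A, B, D, E, F, G, H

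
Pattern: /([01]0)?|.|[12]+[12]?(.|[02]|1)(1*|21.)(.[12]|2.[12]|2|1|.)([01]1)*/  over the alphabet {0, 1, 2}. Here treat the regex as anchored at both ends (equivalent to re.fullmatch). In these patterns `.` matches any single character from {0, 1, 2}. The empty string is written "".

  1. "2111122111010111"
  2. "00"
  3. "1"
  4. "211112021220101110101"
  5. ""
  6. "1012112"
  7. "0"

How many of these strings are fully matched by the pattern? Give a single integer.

1 → match
2 → match
3 → match
4 → match
5 → match
6 → no match
7 → match
Total matched: 6

6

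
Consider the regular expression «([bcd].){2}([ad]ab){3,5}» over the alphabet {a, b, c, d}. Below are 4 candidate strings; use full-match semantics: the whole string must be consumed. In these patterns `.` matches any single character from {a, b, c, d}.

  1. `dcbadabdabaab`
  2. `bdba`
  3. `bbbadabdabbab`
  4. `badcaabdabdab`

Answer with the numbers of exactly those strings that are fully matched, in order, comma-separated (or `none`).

1, 4

1 → match
2. `bdba` → no match — must end with `ab`
3 → no match
4 → match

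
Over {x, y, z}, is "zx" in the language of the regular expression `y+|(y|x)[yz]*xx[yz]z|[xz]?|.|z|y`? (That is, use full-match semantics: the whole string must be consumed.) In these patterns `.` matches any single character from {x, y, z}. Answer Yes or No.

No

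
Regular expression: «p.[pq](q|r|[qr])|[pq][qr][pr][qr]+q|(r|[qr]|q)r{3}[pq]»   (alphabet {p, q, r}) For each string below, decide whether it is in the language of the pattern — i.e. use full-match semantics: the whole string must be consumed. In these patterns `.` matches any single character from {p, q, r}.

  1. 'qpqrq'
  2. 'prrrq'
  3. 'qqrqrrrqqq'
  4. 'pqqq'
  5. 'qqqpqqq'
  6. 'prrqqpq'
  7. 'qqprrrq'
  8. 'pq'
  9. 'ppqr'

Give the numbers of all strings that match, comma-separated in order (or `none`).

1 → no match
2 → match
3 → match
4 → match
5 → no match
6 → no match
7 → match
8 → no match
9 → match

2, 3, 4, 7, 9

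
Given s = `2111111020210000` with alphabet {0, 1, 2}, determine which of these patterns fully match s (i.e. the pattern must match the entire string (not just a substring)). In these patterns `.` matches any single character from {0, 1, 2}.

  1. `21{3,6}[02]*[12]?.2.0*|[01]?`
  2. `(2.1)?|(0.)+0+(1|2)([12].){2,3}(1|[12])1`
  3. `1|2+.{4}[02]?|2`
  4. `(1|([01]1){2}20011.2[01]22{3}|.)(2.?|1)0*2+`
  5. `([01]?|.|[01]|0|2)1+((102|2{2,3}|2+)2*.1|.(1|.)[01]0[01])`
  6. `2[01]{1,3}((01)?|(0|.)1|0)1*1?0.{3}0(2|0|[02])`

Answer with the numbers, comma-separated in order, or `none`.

1 → match
2 → no match
3 → no match
4 → no match — must end with `2`
5 → no match
6 → no match

1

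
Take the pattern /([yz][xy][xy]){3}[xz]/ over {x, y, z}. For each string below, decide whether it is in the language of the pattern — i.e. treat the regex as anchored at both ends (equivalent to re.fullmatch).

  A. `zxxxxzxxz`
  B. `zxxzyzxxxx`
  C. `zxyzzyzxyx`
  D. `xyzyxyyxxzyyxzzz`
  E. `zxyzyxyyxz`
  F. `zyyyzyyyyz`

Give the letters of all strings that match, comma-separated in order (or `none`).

A → no match
B → no match
C → no match
D → no match
E → match
F → no match

E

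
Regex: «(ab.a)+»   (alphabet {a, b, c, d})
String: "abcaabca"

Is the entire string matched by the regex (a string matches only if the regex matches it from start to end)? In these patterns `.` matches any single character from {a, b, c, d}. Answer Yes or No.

Yes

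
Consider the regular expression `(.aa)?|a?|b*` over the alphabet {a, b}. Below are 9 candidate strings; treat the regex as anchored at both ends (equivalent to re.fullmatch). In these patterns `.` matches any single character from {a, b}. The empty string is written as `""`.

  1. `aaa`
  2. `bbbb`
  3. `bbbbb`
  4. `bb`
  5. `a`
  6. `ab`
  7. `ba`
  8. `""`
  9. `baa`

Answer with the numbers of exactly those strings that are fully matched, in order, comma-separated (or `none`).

1, 2, 3, 4, 5, 8, 9

1 → match
2 → match
3 → match
4 → match
5 → match
6 → no match
7 → no match
8 → match
9 → match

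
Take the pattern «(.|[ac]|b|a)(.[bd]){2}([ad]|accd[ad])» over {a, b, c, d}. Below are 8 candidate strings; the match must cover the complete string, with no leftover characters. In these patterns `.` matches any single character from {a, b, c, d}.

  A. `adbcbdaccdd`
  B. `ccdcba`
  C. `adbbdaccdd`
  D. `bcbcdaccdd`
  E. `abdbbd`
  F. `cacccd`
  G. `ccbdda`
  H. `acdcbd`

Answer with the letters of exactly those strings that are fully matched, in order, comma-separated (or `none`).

B, C, D, E, G, H

A → no match
B → match
C → match
D → match
E → match
F → no match
G → match
H → match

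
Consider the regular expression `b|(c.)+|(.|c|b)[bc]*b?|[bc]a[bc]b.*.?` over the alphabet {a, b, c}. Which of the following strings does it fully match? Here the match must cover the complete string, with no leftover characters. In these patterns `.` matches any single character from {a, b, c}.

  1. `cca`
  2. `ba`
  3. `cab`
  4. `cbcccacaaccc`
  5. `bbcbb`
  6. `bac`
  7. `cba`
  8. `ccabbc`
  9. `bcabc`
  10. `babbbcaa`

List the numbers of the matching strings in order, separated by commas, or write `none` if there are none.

5, 10

1 → no match
2 → no match
3 → no match
4 → no match
5 → match
6 → no match
7 → no match
8 → no match
9 → no match
10 → match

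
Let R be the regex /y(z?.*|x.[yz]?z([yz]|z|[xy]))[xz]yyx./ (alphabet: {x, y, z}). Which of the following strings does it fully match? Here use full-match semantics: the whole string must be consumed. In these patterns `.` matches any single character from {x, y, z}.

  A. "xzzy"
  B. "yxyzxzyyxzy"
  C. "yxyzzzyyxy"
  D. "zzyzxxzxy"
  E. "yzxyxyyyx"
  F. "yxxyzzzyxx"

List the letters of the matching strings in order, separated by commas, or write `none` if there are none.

A. "xzzy" → no match — must start with "y"
B. "yxyzxzyyxzy" → no match
C. "yxyzzzyyxy" → match
D. "zzyzxxzxy" → no match — must start with "y"
E. "yzxyxyyyx" → no match
F. "yxxyzzzyxx" → no match

C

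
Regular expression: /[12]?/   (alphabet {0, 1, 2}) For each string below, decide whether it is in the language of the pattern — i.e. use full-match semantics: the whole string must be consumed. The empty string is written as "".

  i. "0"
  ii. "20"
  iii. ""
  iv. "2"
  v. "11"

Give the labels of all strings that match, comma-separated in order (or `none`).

i → no match
ii → no match
iii → match
iv → match
v → no match

iii, iv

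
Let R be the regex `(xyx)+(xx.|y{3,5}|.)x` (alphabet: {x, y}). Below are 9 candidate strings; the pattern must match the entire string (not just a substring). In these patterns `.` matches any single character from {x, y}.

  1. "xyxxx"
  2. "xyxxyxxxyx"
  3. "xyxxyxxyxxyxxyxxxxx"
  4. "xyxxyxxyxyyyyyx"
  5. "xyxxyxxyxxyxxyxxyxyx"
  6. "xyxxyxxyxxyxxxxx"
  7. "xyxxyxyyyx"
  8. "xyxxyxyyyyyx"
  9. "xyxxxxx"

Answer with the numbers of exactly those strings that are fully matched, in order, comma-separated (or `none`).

1, 2, 3, 4, 5, 6, 7, 8, 9

1 → match
2 → match
3 → match
4 → match
5 → match
6 → match
7 → match
8 → match
9 → match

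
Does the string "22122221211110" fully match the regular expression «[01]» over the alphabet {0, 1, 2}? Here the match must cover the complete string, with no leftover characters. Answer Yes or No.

No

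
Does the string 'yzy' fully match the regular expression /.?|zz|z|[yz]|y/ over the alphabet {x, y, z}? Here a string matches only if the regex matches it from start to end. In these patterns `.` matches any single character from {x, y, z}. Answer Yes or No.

No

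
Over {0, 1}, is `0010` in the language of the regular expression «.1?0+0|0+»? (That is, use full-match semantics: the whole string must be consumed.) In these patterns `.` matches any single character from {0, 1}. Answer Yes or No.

No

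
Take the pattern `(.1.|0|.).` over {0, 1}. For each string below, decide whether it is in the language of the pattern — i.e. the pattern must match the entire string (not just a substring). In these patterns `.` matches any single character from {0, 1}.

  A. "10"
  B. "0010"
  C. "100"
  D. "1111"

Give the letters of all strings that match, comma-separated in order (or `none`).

A, D

A → match
B → no match
C → no match
D → match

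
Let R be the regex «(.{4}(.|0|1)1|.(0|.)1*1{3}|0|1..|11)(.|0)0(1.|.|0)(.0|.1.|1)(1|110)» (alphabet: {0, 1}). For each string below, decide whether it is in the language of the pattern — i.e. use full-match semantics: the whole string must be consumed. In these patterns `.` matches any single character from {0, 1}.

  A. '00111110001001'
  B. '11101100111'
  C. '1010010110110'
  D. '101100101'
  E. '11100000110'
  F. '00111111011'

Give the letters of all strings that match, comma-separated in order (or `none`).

A → no match
B → match
C → match
D → match
E → match
F → no match

B, C, D, E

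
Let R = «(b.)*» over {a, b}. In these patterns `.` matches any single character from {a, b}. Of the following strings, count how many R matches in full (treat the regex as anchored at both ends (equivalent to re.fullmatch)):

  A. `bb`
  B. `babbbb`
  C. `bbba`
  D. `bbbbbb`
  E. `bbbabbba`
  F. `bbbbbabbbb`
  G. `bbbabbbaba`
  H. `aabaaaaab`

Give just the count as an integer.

A. `bb` → match
B. `babbbb` → match
C. `bbba` → match
D. `bbbbbb` → match
E. `bbbabbba` → match
F. `bbbbbabbbb` → match
G. `bbbabbbaba` → match
H. `aabaaaaab` → no match
Total matched: 7

7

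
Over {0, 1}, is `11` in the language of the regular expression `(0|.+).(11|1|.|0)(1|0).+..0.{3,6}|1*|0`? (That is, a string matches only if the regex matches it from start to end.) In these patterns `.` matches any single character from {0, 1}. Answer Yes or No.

Yes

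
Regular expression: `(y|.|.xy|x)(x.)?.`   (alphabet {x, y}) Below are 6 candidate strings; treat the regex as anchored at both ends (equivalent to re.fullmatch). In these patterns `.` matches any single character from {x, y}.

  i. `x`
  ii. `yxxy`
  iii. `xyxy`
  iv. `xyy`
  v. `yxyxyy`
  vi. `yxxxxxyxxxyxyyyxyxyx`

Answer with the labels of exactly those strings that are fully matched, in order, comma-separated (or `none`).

i. `x` → no match
ii. `yxxy` → match
iii. `xyxy` → no match
iv. `xyy` → no match
v. `yxyxyy` → match
vi → no match

ii, v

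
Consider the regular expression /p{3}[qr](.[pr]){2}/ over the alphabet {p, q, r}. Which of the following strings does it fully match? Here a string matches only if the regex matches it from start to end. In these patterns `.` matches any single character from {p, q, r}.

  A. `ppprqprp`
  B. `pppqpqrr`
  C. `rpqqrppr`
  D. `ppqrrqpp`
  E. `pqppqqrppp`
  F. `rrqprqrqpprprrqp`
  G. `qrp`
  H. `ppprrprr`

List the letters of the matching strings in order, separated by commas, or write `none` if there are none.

A → match
B → no match
C → no match — must start with `p`
D → no match
E → no match
F → no match — must start with `p`
G → no match — must start with `p`
H → match

A, H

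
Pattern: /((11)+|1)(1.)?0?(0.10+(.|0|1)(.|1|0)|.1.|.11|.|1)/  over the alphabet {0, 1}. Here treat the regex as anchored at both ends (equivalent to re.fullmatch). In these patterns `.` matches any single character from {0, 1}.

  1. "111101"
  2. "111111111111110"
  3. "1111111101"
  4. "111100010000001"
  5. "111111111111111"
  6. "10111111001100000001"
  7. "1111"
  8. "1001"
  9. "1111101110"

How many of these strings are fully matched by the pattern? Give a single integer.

6

1. "111101" → match
2 → match
3. "1111111101" → match
4 → match
5 → match
6 → no match
7. "1111" → match
8. "1001" → no match
9. "1111101110" → no match
Total matched: 6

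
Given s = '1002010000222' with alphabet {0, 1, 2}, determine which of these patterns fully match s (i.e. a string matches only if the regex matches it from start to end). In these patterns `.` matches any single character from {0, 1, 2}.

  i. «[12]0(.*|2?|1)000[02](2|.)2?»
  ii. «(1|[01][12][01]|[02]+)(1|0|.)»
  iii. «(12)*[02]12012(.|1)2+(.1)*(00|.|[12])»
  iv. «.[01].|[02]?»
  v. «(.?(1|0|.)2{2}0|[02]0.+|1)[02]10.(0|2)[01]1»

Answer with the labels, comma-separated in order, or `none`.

i

i → match
ii → no match
iii → no match
iv → no match
v → no match — must end with '1'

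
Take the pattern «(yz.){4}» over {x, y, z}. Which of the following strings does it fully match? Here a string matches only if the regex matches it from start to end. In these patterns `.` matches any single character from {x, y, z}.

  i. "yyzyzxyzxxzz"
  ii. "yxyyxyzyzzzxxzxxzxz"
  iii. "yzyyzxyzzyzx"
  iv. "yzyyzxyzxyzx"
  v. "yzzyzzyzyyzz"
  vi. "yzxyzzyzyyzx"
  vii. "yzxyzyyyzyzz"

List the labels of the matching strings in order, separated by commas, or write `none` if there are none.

i → no match — must start with "yz"
ii → no match — must start with "yz"
iii → match
iv → match
v → match
vi → match
vii → no match

iii, iv, v, vi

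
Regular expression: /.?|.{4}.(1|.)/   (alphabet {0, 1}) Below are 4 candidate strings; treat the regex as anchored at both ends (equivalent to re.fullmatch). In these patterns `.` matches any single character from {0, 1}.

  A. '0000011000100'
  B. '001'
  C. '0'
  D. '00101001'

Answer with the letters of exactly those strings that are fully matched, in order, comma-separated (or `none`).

C

A → no match
B → no match
C → match
D → no match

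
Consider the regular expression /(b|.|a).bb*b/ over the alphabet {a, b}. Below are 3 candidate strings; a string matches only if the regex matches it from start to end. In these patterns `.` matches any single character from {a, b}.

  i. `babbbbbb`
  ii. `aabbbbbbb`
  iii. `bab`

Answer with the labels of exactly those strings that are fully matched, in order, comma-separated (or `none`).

i. `babbbbbb` → match
ii. `aabbbbbbb` → match
iii. `bab` → no match

i, ii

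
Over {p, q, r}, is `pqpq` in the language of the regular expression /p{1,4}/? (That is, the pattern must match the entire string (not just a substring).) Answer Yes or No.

Every match must end with `p`, but `pqpq` does not.

No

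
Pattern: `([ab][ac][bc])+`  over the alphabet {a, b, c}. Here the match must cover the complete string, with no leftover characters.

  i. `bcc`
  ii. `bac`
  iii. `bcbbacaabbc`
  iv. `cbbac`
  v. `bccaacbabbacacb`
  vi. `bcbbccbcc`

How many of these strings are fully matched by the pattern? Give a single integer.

4

i → match
ii → match
iii → no match
iv → no match
v → match
vi → match
Total matched: 4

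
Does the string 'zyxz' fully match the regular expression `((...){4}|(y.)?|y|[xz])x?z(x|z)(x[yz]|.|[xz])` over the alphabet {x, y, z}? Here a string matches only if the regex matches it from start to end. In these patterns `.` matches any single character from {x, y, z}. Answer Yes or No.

No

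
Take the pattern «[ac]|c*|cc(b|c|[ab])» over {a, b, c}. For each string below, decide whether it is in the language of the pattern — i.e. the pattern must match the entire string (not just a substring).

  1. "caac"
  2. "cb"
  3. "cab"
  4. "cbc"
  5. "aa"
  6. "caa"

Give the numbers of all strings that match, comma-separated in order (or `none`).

1 → no match
2 → no match
3 → no match
4 → no match
5 → no match
6 → no match

none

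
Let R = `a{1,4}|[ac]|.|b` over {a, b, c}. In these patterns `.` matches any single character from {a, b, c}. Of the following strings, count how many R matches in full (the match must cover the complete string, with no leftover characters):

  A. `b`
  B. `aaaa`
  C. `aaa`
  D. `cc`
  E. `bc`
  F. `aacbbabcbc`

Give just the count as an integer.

A → match
B → match
C → match
D → no match
E → no match
F → no match
Total matched: 3

3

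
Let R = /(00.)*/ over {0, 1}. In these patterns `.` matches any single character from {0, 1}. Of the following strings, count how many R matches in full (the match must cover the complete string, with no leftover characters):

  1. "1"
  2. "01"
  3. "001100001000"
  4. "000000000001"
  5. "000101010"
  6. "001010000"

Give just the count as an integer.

1

1 → no match
2 → no match
3 → no match
4 → match
5 → no match
6 → no match
Total matched: 1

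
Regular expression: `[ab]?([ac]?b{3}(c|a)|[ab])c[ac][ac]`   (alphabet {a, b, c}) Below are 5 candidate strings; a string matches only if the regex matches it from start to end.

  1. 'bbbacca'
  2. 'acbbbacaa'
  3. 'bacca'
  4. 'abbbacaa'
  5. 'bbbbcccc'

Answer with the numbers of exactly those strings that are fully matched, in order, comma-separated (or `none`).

1. 'bbbacca' → match
2. 'acbbbacaa' → match
3. 'bacca' → match
4. 'abbbacaa' → match
5. 'bbbbcccc' → match

1, 2, 3, 4, 5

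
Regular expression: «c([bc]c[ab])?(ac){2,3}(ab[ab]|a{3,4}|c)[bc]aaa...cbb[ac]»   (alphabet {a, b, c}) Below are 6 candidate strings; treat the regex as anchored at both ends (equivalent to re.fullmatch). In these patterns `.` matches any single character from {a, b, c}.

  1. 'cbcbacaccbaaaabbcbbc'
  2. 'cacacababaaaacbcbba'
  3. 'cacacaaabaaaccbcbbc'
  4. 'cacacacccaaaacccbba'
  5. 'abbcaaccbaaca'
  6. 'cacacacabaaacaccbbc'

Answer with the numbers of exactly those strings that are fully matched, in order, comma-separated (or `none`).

1, 2, 3, 4

1 → match
2 → match
3 → match
4 → match
5 → no match — must start with 'c'
6 → no match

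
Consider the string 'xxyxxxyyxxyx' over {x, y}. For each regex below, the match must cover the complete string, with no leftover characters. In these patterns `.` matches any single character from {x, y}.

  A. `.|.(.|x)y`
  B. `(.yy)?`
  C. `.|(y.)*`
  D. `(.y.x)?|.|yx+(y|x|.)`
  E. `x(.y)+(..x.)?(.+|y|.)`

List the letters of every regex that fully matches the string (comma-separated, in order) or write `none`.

E

A → no match
B → no match
C → no match
D → no match
E → match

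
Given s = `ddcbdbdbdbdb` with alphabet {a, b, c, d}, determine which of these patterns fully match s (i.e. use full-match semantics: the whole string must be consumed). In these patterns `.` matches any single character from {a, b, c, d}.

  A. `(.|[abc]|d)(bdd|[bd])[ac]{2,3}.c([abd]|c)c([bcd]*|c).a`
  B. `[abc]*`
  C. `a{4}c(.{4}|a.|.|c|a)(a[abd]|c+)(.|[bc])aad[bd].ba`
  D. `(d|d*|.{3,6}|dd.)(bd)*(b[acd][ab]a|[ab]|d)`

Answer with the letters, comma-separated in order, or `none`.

D

A → no match — must end with `a`
B → no match
C → no match — must start with `a`
D → match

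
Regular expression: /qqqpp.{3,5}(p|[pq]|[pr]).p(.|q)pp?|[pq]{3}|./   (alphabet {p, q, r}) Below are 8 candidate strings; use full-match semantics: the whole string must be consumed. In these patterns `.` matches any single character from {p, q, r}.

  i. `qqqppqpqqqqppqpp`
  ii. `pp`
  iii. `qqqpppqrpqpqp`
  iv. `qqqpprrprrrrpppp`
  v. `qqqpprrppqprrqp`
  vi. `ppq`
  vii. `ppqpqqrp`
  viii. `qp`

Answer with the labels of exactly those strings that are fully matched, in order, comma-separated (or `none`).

i, iii, iv, vi

i → match
ii → no match
iii → match
iv → match
v → no match
vi → match
vii → no match
viii → no match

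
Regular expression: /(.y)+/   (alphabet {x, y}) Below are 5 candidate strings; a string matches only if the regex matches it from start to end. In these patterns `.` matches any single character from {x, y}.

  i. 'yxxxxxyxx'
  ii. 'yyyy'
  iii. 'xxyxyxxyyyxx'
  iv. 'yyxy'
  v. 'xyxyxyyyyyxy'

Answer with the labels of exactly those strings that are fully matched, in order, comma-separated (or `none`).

ii, iv, v

i → no match — must end with 'y'
ii → match
iii → no match — must end with 'y'
iv → match
v → match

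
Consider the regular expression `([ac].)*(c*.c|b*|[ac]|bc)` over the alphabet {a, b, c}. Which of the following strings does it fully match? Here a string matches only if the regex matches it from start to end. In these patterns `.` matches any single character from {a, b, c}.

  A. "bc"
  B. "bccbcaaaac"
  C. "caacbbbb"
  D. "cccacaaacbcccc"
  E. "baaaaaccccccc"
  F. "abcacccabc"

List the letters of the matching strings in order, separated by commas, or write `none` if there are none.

A → match
B → no match
C → match
D → match
E → no match
F → match

A, C, D, F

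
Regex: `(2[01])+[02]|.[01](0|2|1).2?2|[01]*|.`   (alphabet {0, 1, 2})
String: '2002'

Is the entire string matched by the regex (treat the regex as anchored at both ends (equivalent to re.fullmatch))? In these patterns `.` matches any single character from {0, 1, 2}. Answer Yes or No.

No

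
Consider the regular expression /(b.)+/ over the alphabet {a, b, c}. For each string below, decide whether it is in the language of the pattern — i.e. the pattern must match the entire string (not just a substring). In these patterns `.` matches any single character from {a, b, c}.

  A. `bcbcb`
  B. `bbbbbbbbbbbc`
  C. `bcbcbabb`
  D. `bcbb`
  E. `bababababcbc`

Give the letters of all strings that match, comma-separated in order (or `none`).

B, C, D, E

A. `bcbcb` → no match
B. `bbbbbbbbbbbc` → match
C. `bcbcbabb` → match
D. `bcbb` → match
E. `bababababcbc` → match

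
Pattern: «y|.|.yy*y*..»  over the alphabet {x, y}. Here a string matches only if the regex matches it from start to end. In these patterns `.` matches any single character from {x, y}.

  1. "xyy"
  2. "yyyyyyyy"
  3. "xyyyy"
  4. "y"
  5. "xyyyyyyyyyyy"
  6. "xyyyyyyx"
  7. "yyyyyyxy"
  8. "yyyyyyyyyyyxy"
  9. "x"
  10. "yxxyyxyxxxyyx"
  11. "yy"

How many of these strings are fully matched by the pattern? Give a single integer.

8

1. "xyy" → no match
2. "yyyyyyyy" → match
3. "xyyyy" → match
4. "y" → match
5. "xyyyyyyyyyyy" → match
6. "xyyyyyyx" → match
7. "yyyyyyxy" → match
8 → match
9. "x" → match
10 → no match
11. "yy" → no match
Total matched: 8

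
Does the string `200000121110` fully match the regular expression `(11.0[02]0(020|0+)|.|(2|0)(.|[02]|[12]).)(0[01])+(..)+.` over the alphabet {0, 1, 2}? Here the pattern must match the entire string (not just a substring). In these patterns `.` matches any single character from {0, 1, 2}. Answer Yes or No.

Yes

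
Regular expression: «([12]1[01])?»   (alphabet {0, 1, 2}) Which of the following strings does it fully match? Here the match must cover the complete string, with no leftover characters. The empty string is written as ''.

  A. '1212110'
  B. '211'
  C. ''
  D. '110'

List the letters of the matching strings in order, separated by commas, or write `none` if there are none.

A → no match
B → match
C → match
D → match

B, C, D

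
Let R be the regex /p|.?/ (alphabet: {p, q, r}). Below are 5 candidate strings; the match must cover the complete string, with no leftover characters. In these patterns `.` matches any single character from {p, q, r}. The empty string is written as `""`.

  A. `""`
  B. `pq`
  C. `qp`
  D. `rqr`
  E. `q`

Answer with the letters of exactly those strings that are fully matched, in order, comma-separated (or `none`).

A → match
B → no match
C → no match
D → no match
E → match

A, E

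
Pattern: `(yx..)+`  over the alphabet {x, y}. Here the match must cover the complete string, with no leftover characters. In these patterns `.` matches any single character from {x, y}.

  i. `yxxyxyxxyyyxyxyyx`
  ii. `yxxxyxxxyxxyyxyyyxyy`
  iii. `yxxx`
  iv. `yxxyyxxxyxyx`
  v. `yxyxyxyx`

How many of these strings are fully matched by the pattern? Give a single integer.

4

i → no match
ii → match
iii → match
iv → match
v → match
Total matched: 4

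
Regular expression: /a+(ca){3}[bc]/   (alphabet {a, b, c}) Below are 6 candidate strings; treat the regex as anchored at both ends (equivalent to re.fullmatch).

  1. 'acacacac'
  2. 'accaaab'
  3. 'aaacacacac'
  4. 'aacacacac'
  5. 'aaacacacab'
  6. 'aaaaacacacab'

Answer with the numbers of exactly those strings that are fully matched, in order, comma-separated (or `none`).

1 → match
2 → no match
3 → match
4 → match
5 → match
6 → match

1, 3, 4, 5, 6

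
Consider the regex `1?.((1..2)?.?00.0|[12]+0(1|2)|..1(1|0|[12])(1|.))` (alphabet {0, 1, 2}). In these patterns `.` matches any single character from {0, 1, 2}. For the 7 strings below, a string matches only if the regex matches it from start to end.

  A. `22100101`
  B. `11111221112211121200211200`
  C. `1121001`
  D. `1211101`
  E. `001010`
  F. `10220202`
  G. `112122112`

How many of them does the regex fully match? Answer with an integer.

1

A. `22100101` → no match
B → no match
C. `1121001` → no match
D. `1211101` → match
E. `001010` → no match
F. `10220202` → no match
G. `112122112` → no match
Total matched: 1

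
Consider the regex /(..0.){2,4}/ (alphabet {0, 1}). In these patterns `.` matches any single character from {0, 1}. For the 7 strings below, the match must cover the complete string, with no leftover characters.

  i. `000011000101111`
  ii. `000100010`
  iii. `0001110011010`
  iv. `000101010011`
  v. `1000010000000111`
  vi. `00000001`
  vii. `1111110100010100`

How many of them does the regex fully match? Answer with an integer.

i → no match
ii → no match
iii → no match
iv → no match
v → no match
vi → match
vii → no match
Total matched: 1

1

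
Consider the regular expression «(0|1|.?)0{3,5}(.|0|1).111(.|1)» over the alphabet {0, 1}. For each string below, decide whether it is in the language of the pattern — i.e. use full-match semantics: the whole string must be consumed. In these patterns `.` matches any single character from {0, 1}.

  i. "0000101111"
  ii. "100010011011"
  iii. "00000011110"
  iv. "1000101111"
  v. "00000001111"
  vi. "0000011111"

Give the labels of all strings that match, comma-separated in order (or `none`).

i, iii, iv, v, vi

i → match
ii → no match
iii → match
iv → match
v → match
vi → match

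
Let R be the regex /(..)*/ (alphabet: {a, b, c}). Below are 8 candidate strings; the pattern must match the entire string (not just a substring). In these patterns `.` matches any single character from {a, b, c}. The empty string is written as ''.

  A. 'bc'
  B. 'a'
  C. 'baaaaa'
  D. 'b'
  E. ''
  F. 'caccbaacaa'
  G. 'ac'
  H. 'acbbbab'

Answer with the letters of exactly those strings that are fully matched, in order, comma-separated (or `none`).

A → match
B → no match
C → match
D → no match
E → match
F → match
G → match
H → no match

A, C, E, F, G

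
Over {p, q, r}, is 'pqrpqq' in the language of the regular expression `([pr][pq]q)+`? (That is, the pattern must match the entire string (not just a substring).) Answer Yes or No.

No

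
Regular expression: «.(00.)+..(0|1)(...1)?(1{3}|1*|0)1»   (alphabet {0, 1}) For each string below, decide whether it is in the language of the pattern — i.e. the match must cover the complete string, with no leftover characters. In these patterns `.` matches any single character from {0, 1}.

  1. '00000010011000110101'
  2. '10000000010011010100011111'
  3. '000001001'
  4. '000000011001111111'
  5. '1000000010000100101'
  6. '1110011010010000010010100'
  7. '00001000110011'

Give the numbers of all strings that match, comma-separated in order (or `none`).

1 → no match
2 → no match
3 → match
4 → match
5 → no match
6 → no match — must end with '1'
7 → no match

3, 4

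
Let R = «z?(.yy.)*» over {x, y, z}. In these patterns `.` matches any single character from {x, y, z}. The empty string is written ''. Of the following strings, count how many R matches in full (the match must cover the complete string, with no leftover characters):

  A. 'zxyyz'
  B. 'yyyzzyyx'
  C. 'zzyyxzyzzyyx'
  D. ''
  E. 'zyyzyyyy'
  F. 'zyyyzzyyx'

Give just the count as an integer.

A → match
B → match
C → no match
D → match
E → match
F → match
Total matched: 5

5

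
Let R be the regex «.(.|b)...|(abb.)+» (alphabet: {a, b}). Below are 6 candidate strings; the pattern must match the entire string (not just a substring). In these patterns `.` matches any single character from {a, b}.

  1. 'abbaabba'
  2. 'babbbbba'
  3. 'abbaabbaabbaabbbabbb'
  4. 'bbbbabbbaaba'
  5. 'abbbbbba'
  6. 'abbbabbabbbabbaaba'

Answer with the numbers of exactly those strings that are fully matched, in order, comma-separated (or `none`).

1 → match
2 → no match
3 → match
4 → no match
5 → no match
6 → no match

1, 3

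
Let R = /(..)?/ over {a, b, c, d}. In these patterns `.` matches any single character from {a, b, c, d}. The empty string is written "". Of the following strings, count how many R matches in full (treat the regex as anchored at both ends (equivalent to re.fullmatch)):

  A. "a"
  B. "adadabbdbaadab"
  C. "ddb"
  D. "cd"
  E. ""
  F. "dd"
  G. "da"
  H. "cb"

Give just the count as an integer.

A. "a" → no match
B → no match
C. "ddb" → no match
D. "cd" → match
E. "" → match
F. "dd" → match
G. "da" → match
H. "cb" → match
Total matched: 5

5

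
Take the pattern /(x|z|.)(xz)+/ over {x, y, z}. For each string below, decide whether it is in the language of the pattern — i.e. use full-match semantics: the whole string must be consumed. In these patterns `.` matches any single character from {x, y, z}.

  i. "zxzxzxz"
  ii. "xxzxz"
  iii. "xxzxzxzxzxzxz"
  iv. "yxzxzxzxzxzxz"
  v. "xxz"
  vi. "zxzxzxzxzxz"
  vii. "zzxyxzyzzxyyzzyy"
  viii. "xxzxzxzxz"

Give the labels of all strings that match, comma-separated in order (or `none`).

i → match
ii → match
iii → match
iv → match
v → match
vi → match
vii → no match — must end with "xz"
viii → match

i, ii, iii, iv, v, vi, viii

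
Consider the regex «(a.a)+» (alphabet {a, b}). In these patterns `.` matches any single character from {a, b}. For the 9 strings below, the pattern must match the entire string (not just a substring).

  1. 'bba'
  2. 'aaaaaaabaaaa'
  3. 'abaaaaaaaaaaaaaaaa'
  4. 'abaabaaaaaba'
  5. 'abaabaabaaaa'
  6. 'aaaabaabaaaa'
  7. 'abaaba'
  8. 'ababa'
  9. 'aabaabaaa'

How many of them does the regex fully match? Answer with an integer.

6

1 → no match — must start with 'a'
2 → match
3 → match
4 → match
5 → match
6 → match
7 → match
8 → no match
9 → no match
Total matched: 6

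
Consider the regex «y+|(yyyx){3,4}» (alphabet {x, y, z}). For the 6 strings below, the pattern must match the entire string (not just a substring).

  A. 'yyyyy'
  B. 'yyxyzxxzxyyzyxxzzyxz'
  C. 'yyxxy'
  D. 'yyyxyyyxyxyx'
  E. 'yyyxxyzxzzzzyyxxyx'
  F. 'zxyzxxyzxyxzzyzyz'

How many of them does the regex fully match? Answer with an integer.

A → match
B → no match
C → no match
D → no match
E → no match
F → no match
Total matched: 1

1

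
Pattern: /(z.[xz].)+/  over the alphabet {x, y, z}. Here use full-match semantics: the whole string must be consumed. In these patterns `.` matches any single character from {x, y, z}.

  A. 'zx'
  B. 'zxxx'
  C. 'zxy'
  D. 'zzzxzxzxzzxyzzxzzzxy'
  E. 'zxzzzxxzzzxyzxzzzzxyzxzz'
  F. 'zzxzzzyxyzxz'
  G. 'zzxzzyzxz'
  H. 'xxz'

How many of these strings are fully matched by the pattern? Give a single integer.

3

A. 'zx' → no match
B. 'zxxx' → match
C. 'zxy' → no match
D → match
E → match
F. 'zzxzzzyxyzxz' → no match
G. 'zzxzzyzxz' → no match
H. 'xxz' → no match — must start with 'z'
Total matched: 3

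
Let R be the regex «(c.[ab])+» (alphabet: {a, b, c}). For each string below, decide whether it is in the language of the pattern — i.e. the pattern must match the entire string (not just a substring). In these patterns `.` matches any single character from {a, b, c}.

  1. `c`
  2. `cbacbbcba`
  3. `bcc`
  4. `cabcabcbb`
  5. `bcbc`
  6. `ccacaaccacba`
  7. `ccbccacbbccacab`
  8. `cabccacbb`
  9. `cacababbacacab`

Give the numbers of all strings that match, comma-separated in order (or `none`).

1 → no match
2 → match
3 → no match — must start with `c`
4 → match
5 → no match — must start with `c`
6 → match
7 → match
8 → match
9 → no match

2, 4, 6, 7, 8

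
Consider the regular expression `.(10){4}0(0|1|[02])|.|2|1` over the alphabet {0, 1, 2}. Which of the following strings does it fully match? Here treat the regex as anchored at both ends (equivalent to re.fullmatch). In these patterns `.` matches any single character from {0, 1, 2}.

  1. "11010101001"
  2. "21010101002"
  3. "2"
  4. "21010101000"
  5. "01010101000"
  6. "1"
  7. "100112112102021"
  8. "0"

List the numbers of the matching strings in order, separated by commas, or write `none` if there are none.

1 → match
2 → match
3 → match
4 → match
5 → match
6 → match
7 → no match
8 → match

1, 2, 3, 4, 5, 6, 8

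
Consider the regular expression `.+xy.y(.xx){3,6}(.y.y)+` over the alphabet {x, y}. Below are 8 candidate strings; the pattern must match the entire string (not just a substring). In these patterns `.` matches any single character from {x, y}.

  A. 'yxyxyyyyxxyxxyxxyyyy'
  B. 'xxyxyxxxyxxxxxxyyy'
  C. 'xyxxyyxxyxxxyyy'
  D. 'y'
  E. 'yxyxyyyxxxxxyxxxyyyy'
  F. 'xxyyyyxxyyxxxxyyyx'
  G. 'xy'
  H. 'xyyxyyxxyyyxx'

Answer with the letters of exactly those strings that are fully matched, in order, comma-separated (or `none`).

A, B

A → match
B → match
C → no match
D. 'y' → no match
E → no match
F → no match — must end with 'y'
G. 'xy' → no match
H → no match — must end with 'y'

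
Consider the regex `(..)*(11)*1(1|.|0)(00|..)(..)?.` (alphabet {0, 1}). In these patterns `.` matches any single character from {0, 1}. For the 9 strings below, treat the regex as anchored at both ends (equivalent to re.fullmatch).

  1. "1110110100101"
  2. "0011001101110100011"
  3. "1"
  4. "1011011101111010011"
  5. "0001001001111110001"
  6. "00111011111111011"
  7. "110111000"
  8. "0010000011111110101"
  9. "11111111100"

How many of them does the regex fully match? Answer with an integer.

6

1 → no match
2 → no match
3 → no match
4 → match
5 → match
6 → match
7 → match
8 → match
9 → match
Total matched: 6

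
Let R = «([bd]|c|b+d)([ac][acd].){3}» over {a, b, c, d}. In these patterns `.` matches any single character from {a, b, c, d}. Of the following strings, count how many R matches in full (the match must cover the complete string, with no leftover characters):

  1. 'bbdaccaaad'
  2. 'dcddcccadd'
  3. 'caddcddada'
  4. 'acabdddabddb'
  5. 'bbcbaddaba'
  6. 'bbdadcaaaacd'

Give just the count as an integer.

1 → no match
2 → match
3 → match
4 → no match
5 → no match
6 → match
Total matched: 3

3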